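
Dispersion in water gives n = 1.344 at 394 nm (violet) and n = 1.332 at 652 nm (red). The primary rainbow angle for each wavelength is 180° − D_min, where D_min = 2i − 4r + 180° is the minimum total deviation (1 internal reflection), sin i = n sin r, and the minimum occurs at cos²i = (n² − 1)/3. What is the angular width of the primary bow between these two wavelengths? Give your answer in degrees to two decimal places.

At 394 nm (n = 1.344): cos²i = 0.26878 → i = 58.772°, r = 39.512°, D_min = 139.495°, rainbow angle = 40.505°.
At 652 nm (n = 1.332): cos²i = 0.25807 → i = 59.469°, r = 40.290°, D_min = 137.776°, rainbow angle = 42.224°.
Angular width = |40.505° − 42.224°| = 1.719°.

1.72°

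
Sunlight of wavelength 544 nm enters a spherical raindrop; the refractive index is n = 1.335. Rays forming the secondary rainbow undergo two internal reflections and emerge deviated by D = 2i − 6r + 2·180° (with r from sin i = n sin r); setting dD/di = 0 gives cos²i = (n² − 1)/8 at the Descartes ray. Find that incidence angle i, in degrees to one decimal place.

71.8°

cos²i = (1.335² − 1)/8 = (1.78222 − 1)/8 = 0.09778.
cos i = 0.31269, so i = 71.778°.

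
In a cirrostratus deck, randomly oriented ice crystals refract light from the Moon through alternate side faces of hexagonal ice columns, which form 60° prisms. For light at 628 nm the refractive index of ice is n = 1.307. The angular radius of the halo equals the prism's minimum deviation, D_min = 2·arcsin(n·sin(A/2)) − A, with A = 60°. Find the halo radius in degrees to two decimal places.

n·sin(A/2) = 1.307 × sin 30° = 1.307 × 0.5000 = 0.6535.
D_min = 2·arcsin(0.6535) − 60° = 2 × 40.806° − 60° = 21.612°.

21.61°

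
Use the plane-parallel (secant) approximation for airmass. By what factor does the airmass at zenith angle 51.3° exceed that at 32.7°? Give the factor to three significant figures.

1.35

X(51.3°)/X(32.7°) = sec 51.3° / sec 32.7° = cos 32.7° / cos 51.3° = 0.8415/0.6252 = 1.3459.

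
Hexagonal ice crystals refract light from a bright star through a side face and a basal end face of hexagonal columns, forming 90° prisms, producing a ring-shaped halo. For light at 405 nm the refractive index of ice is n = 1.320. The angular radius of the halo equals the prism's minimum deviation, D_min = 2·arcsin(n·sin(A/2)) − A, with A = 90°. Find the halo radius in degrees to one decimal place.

n·sin(A/2) = 1.320 × sin 45° = 1.320 × 0.7071 = 0.9334.
D_min = 2·arcsin(0.9334) − 90° = 2 × 68.968° − 90° = 47.936°.

47.9°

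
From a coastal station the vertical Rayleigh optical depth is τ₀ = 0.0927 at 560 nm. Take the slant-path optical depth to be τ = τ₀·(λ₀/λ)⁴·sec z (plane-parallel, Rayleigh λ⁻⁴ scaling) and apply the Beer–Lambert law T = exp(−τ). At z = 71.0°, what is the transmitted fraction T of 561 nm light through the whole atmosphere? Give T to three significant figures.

0.754

sec 71.0° = 3.0716.
τ = 0.0927 × (560/561)⁴ × 3.0716 = 0.0927 × 0.9929 × 3.0716 = 0.2827.
T = exp(−0.2827) = 0.7537.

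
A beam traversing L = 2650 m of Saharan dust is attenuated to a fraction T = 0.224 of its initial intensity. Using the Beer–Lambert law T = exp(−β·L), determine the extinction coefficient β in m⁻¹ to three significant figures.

0.000565 m⁻¹

Beer–Lambert: T = exp(−βL) ⇒ β = −ln(T)/L = −ln(0.224)/2650 = 1.4961/2650 = 0.0005646 m⁻¹.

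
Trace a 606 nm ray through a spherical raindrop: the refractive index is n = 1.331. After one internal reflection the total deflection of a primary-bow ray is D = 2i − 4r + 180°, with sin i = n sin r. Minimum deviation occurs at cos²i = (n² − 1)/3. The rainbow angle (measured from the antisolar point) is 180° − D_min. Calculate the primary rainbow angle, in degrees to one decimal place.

cos²i = (1.77156 − 1)/3 = 0.25719; i = arccos(0.50714) = 59.527°.
sin r = sin 59.527°/1.331 = 0.64753; r = 40.356°.
D_min = 2·59.527° − 4·40.356° + 180° = 137.630°.
Rainbow angle = 180° − D_min = 42.370°.

42.4°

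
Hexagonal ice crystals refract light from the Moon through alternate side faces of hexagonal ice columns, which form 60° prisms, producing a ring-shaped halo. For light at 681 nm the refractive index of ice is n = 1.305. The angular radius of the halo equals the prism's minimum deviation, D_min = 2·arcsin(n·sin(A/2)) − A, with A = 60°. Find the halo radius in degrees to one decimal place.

n·sin(A/2) = 1.305 × sin 30° = 1.305 × 0.5000 = 0.6525.
D_min = 2·arcsin(0.6525) − 60° = 2 × 40.730° − 60° = 21.461°.

21.5°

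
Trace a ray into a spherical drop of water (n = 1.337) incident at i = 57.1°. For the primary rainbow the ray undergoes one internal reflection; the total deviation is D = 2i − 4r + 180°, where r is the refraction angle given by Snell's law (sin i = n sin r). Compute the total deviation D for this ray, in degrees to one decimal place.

138.6°

sin r = sin 57.1° / 1.337 = 0.8396/1.337 = 0.6280; r = 38.90°.
D = 2·57.1° − 4·38.90° + 180° = 114.20° − 155.61° + 180° = 138.59°.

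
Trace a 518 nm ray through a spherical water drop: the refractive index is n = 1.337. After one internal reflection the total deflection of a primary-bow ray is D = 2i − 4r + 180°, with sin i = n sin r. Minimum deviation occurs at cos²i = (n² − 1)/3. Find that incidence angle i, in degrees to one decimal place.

59.2°

cos²i = (1.337² − 1)/3 = (1.78757 − 1)/3 = 0.26252.
cos i = 0.51237, so i = 59.178°.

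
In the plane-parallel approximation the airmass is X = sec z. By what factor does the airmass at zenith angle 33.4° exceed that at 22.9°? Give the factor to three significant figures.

1.10

X(33.4°)/X(22.9°) = sec 33.4° / sec 22.9° = cos 22.9° / cos 33.4° = 0.9212/0.8348 = 1.1034.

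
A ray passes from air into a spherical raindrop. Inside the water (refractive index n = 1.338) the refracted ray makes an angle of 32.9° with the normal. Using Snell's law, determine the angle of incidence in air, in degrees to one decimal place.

Snell: sin θ_i = n · sin θ_r = 1.338 × sin 32.9° = 1.338 × 0.5432 = 0.7268.
θ_i = arcsin(0.7268) = 46.62°.

46.6°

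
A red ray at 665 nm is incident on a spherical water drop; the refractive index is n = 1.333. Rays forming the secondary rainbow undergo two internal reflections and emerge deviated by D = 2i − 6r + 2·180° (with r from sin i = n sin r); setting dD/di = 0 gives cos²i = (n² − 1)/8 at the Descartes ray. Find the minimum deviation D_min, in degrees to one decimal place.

cos²i = (1.77689 − 1)/8 = 0.09711; i = arccos(0.31163) = 71.843°.
sin r = sin 71.843°/1.333 = 0.71283; r = 45.466°.
D_min = 2·71.843° − 6·45.466° + 360° = 230.891°.

230.9°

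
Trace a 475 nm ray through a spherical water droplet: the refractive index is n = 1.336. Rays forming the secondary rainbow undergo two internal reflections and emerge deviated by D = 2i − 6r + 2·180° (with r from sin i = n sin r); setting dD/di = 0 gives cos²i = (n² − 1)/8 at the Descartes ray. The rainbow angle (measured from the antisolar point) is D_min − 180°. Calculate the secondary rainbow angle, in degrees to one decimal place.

51.7°

cos²i = (1.78490 − 1)/8 = 0.09811; i = arccos(0.31323) = 71.746°.
sin r = sin 71.746°/1.336 = 0.71084; r = 45.303°.
D_min = 2·71.746° − 6·45.303° + 360° = 231.674°.
Rainbow angle = D_min − 180° = 51.674°.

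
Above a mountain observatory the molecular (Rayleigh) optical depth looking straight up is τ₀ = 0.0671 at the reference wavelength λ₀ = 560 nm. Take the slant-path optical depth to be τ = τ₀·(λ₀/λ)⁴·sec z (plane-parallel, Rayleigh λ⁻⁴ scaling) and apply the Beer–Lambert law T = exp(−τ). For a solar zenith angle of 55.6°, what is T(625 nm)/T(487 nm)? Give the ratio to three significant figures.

1.14

Airmass: sec 55.6° = 1.7700.
τ(625 nm) = 0.0671 × (560/625)⁴ × 1.7700 = 0.0671 × 0.6445 × 1.7700 = 0.0765.
τ(487 nm) = 0.0671 × (560/487)⁴ × 1.7700 = 0.0671 × 1.7484 × 1.7700 = 0.2077.
T(625)/T(487) = exp(τ_B − τ_A) = exp(0.1311) = 1.1401.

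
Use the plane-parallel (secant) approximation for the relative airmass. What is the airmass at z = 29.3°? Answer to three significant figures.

X = sec z = 1/cos 29.3° = 1/0.8721 = 1.1467.

1.15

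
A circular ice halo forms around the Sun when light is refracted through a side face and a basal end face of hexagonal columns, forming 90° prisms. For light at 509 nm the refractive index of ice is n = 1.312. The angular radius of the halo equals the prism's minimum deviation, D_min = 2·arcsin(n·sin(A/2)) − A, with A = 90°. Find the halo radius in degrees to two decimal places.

n·sin(A/2) = 1.312 × sin 45° = 1.312 × 0.7071 = 0.9277.
D_min = 2·arcsin(0.9277) − 90° = 2 × 68.083° − 90° = 46.166°.

46.17°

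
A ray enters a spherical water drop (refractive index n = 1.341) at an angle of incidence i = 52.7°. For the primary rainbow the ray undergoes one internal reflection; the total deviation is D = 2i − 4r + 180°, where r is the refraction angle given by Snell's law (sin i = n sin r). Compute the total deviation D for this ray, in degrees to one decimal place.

139.9°

sin r = sin 52.7° / 1.341 = 0.7955/1.341 = 0.5932; r = 36.38°.
D = 2·52.7° − 4·36.38° + 180° = 105.40° − 145.54° + 180° = 139.86°.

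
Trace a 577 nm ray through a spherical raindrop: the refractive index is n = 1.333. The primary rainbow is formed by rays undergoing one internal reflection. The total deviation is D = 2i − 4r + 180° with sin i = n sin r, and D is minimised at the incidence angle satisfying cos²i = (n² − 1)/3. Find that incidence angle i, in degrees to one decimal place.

59.4°

cos²i = (1.333² − 1)/3 = (1.77689 − 1)/3 = 0.25896.
cos i = 0.50888, so i = 59.410°.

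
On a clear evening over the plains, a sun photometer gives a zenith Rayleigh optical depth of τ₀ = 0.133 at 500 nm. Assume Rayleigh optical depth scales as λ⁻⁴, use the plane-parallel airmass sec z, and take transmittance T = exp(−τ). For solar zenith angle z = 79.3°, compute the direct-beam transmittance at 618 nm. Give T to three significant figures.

sec 79.3° = 5.3860.
τ = 0.133 × (500/618)⁴ × 5.3860 = 0.133 × 0.4285 × 5.3860 = 0.3069.
T = exp(−0.3069) = 0.7357.

0.736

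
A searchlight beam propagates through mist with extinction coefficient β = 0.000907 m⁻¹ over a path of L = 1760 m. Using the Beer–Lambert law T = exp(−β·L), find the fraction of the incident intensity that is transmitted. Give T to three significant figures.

τ = β·L = 0.000907 × 1760 = 1.5963.
T = exp(−1.5963) = 0.2026.

0.203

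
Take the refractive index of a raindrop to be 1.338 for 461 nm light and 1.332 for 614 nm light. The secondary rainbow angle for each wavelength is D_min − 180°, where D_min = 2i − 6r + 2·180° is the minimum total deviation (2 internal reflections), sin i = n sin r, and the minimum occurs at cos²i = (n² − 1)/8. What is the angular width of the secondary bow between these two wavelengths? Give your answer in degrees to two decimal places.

At 461 nm (n = 1.338): cos²i = 0.09878 → i = 71.682°, r = 45.195°, D_min = 232.193°, rainbow angle = 52.193°.
At 614 nm (n = 1.332): cos²i = 0.09678 → i = 71.875°, r = 45.520°, D_min = 230.628°, rainbow angle = 50.628°.
Angular width = |52.193° − 50.628°| = 1.564°.

1.56°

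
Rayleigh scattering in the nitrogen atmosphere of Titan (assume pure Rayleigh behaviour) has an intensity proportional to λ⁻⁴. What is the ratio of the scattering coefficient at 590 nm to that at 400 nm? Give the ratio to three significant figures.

Rayleigh scattering ∝ λ⁻⁴, so the ratio of coefficients is the inverse fourth power of the wavelength ratio.
σ(590)/σ(400) = (400/590)⁴ = (0.6780)⁴ = 0.2113.

0.211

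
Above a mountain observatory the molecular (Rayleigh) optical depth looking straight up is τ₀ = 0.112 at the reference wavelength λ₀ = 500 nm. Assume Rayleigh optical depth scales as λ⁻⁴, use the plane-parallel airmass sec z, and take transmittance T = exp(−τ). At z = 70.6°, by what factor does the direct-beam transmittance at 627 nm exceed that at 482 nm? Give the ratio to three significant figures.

1.29

Airmass: sec 70.6° = 3.0106.
τ(627 nm) = 0.112 × (500/627)⁴ × 3.0106 = 0.112 × 0.4044 × 3.0106 = 0.1364.
τ(482 nm) = 0.112 × (500/482)⁴ × 3.0106 = 0.112 × 1.1580 × 3.0106 = 0.3904.
T(627)/T(482) = exp(τ_B − τ_A) = exp(0.2541) = 1.2893.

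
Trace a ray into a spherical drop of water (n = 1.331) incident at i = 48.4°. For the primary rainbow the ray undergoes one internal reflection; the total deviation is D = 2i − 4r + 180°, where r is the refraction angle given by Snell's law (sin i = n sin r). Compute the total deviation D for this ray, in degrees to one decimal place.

sin r = sin 48.4° / 1.331 = 0.7478/1.331 = 0.5618; r = 34.18°.
D = 2·48.4° − 4·34.18° + 180° = 96.80° − 136.73° + 180° = 140.07°.

140.1°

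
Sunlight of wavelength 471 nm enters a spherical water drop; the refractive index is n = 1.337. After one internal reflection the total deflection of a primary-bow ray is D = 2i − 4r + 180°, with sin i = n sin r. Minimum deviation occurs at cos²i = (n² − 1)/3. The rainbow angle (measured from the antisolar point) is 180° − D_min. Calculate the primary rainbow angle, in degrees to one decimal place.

41.5°

cos²i = (1.78757 − 1)/3 = 0.26252; i = arccos(0.51237) = 59.178°.
sin r = sin 59.178°/1.337 = 0.64231; r = 39.964°.
D_min = 2·59.178° − 4·39.964° + 180° = 138.500°.
Rainbow angle = 180° − D_min = 41.500°.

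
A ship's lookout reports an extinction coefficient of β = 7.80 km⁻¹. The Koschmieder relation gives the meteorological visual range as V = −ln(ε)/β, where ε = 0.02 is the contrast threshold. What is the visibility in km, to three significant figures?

V = −ln(0.02) / 7.80 = 3.912 / 7.80 = 0.5015 km.

0.502 km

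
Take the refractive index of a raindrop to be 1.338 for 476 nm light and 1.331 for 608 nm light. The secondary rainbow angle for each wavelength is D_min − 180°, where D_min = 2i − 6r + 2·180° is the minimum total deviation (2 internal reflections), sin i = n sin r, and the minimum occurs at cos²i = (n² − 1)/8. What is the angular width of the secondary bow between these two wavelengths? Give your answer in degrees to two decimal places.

At 476 nm (n = 1.338): cos²i = 0.09878 → i = 71.682°, r = 45.195°, D_min = 232.193°, rainbow angle = 52.193°.
At 608 nm (n = 1.331): cos²i = 0.09645 → i = 71.907°, r = 45.575°, D_min = 230.365°, rainbow angle = 50.365°.
Angular width = |52.193° − 50.365°| = 1.828°.

1.83°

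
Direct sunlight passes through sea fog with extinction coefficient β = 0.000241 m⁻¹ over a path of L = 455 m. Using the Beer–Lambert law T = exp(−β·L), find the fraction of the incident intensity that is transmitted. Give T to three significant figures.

0.896

τ = β·L = 0.000241 × 455 = 0.1097.
T = exp(−0.1097) = 0.8961.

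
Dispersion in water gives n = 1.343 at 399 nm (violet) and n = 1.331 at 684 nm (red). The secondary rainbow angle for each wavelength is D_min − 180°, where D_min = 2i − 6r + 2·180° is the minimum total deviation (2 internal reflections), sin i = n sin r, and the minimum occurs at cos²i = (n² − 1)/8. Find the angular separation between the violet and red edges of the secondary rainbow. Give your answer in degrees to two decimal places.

At 399 nm (n = 1.343): cos²i = 0.10046 → i = 71.522°, r = 44.928°, D_min = 233.478°, rainbow angle = 53.478°.
At 684 nm (n = 1.331): cos²i = 0.09645 → i = 71.907°, r = 45.575°, D_min = 230.365°, rainbow angle = 50.365°.
Angular width = |53.478° − 50.365°| = 3.113°.

3.11°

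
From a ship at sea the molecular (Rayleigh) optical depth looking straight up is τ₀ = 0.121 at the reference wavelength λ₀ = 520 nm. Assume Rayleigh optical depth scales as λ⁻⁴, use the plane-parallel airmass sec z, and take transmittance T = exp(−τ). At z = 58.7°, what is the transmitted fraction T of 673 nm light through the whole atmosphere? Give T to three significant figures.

sec 58.7° = 1.9249.
τ = 0.121 × (520/673)⁴ × 1.9249 = 0.121 × 0.3564 × 1.9249 = 0.0830.
T = exp(−0.0830) = 0.9203.

0.920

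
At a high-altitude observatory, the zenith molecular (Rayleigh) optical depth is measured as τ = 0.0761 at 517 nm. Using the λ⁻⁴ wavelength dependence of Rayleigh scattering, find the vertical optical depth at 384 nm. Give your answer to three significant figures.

0.250

τ(384 nm) = τ(517 nm) × (517/384)⁴ = 0.0761 × (1.3464)⁴ = 0.0761 × 3.2858 = 0.2500.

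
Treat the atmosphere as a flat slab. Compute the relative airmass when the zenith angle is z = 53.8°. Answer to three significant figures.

1.69

X = sec z = 1/cos 53.8° = 1/0.5906 = 1.6932.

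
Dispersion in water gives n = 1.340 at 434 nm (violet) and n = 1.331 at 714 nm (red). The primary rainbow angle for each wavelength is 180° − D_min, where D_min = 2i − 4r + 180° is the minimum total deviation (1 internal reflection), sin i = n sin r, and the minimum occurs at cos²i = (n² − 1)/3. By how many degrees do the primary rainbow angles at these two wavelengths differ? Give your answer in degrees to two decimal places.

At 434 nm (n = 1.340): cos²i = 0.26520 → i = 59.004°, r = 39.770°, D_min = 138.929°, rainbow angle = 41.071°.
At 714 nm (n = 1.331): cos²i = 0.25719 → i = 59.527°, r = 40.356°, D_min = 137.630°, rainbow angle = 42.370°.
Angular width = |41.071° − 42.370°| = 1.299°.

1.30°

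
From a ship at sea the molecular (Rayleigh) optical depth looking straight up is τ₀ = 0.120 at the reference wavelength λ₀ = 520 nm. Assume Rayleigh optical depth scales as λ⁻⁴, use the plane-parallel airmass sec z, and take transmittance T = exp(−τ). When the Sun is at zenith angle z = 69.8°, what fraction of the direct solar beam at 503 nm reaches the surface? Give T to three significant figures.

sec 69.8° = 2.8960.
τ = 0.120 × (520/503)⁴ × 2.8960 = 0.120 × 1.1422 × 2.8960 = 0.3969.
T = exp(−0.3969) = 0.6724.

0.672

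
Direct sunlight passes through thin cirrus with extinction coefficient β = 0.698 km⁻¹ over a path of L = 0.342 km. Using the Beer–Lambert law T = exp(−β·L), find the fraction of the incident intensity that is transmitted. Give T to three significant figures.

0.788

τ = β·L = 0.698 × 0.342 = 0.2387.
T = exp(−0.2387) = 0.7876.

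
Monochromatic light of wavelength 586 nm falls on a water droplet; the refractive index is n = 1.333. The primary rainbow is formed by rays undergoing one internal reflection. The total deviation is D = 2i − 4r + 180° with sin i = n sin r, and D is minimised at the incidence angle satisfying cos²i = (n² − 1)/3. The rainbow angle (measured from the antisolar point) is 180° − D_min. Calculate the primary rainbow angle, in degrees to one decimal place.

42.1°

cos²i = (1.77689 − 1)/3 = 0.25896; i = arccos(0.50888) = 59.410°.
sin r = sin 59.410°/1.333 = 0.64579; r = 40.225°.
D_min = 2·59.410° − 4·40.225° + 180° = 137.922°.
Rainbow angle = 180° − D_min = 42.078°.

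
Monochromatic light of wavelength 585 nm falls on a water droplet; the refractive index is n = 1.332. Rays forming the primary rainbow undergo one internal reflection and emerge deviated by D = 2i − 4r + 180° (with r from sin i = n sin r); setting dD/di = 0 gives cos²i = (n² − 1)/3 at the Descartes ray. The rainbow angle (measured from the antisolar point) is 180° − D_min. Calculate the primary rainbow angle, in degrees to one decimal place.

cos²i = (1.77422 − 1)/3 = 0.25807; i = arccos(0.50801) = 59.469°.
sin r = sin 59.469°/1.332 = 0.64666; r = 40.290°.
D_min = 2·59.469° − 4·40.290° + 180° = 137.776°.
Rainbow angle = 180° − D_min = 42.224°.

42.2°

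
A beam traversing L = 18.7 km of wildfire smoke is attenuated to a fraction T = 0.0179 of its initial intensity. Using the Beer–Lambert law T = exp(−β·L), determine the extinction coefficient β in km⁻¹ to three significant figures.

0.215 km⁻¹

Beer–Lambert: T = exp(−βL) ⇒ β = −ln(T)/L = −ln(0.0179)/18.7 = 4.0230/18.7 = 0.2151 km⁻¹.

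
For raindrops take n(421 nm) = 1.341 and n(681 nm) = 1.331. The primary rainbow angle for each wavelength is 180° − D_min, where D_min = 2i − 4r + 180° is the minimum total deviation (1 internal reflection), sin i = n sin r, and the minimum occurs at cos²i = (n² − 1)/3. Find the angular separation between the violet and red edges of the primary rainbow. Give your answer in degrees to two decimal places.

At 421 nm (n = 1.341): cos²i = 0.26609 → i = 58.946°, r = 39.705°, D_min = 139.071°, rainbow angle = 40.929°.
At 681 nm (n = 1.331): cos²i = 0.25719 → i = 59.527°, r = 40.356°, D_min = 137.630°, rainbow angle = 42.370°.
Angular width = |40.929° − 42.370°| = 1.441°.

1.44°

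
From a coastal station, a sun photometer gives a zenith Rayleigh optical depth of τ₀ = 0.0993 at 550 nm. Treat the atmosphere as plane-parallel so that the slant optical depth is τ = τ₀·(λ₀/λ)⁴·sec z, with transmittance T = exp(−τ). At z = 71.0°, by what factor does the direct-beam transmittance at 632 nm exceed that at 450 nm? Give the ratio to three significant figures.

1.66

Airmass: sec 71.0° = 3.0716.
τ(632 nm) = 0.0993 × (550/632)⁴ × 3.0716 = 0.0993 × 0.5736 × 3.0716 = 0.1749.
τ(450 nm) = 0.0993 × (550/450)⁴ × 3.0716 = 0.0993 × 2.2315 × 3.0716 = 0.6806.
T(632)/T(450) = exp(τ_B − τ_A) = exp(0.5057) = 1.6581.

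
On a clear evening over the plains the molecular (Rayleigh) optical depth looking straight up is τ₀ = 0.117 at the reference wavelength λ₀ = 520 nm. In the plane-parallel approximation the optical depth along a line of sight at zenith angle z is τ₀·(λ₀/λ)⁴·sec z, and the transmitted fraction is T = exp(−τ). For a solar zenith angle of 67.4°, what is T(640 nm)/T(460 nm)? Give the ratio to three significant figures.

1.44

Airmass: sec 67.4° = 2.6022.
τ(640 nm) = 0.117 × (520/640)⁴ × 2.6022 = 0.117 × 0.4358 × 2.6022 = 0.1327.
τ(460 nm) = 0.117 × (520/460)⁴ × 2.6022 = 0.117 × 1.6330 × 2.6022 = 0.4972.
T(640)/T(460) = exp(τ_B − τ_A) = exp(0.3645) = 1.4398.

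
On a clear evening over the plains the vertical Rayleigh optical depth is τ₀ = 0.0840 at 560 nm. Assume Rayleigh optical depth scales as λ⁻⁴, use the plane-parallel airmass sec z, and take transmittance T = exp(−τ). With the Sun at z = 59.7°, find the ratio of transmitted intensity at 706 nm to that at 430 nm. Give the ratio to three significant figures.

1.51

Airmass: sec 59.7° = 1.9821.
τ(706 nm) = 0.0840 × (560/706)⁴ × 1.9821 = 0.0840 × 0.3959 × 1.9821 = 0.0659.
τ(430 nm) = 0.0840 × (560/430)⁴ × 1.9821 = 0.0840 × 2.8766 × 1.9821 = 0.4789.
T(706)/T(430) = exp(τ_B − τ_A) = exp(0.4130) = 1.5114.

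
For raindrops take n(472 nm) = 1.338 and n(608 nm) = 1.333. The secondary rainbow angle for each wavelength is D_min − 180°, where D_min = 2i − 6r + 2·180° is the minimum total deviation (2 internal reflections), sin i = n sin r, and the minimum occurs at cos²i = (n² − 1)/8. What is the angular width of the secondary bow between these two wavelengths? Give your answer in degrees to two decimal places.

1.30°

At 472 nm (n = 1.338): cos²i = 0.09878 → i = 71.682°, r = 45.195°, D_min = 232.193°, rainbow angle = 52.193°.
At 608 nm (n = 1.333): cos²i = 0.09711 → i = 71.843°, r = 45.466°, D_min = 230.891°, rainbow angle = 50.891°.
Angular width = |52.193° − 50.891°| = 1.302°.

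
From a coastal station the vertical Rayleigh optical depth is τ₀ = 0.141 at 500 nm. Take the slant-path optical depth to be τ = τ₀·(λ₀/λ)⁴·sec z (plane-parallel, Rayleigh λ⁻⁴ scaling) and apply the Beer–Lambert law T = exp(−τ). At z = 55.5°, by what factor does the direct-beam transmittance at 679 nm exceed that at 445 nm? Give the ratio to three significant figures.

Airmass: sec 55.5° = 1.7655.
τ(679 nm) = 0.141 × (500/679)⁴ × 1.7655 = 0.141 × 0.2940 × 1.7655 = 0.0732.
τ(445 nm) = 0.141 × (500/445)⁴ × 1.7655 = 0.141 × 1.5938 × 1.7655 = 0.3968.
T(679)/T(445) = exp(τ_B − τ_A) = exp(0.3236) = 1.3820.

1.38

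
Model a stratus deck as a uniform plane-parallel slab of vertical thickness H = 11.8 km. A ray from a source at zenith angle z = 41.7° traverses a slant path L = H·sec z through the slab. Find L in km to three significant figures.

15.8 km

sec z = 1/cos 41.7° = 1.3393.
L = 11.8 × 1.3393 = 15.804 km.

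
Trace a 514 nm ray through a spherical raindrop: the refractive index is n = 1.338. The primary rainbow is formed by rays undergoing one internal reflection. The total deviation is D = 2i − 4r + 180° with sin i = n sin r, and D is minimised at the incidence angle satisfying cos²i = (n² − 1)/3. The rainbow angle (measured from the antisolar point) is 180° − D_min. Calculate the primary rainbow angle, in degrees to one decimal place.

cos²i = (1.79024 − 1)/3 = 0.26341; i = arccos(0.51324) = 59.120°.
sin r = sin 59.120°/1.338 = 0.64144; r = 39.899°.
D_min = 2·59.120° − 4·39.899° + 180° = 138.643°.
Rainbow angle = 180° − D_min = 41.357°.

41.4°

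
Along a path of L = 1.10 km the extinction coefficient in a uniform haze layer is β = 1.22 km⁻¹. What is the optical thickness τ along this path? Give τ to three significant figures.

1.34

τ = β·L = 1.22 × 1.10 = 1.3420.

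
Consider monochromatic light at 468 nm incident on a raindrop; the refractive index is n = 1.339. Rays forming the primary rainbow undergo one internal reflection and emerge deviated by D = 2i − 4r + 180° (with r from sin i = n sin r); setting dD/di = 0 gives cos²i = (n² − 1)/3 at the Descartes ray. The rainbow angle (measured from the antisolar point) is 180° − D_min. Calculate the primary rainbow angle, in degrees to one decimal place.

41.2°

cos²i = (1.79292 − 1)/3 = 0.26431; i = arccos(0.51411) = 59.062°.
sin r = sin 59.062°/1.339 = 0.64057; r = 39.834°.
D_min = 2·59.062° − 4·39.834° + 180° = 138.786°.
Rainbow angle = 180° − D_min = 41.214°.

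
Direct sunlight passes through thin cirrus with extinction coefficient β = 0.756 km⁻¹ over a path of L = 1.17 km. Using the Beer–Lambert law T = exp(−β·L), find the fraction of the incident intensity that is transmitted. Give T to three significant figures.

0.413

τ = β·L = 0.756 × 1.17 = 0.8845.
T = exp(−0.8845) = 0.4129.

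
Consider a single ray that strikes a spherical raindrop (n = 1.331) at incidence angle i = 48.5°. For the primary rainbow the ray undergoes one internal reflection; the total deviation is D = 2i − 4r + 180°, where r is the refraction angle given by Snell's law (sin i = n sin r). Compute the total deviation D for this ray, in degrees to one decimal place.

sin r = sin 48.5° / 1.331 = 0.7490/1.331 = 0.5627; r = 34.24°.
D = 2·48.5° − 4·34.24° + 180° = 97.00° − 136.97° + 180° = 140.03°.

140.0°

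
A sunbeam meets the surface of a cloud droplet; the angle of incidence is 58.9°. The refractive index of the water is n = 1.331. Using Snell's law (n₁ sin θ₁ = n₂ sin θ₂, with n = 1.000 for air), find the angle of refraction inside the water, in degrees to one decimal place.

40.0°

Snell: sin θ_r = sin θ_i / n = sin 58.9° / 1.331 = 0.8563 / 1.331 = 0.6433.
θ_r = arcsin(0.6433) = 40.04°.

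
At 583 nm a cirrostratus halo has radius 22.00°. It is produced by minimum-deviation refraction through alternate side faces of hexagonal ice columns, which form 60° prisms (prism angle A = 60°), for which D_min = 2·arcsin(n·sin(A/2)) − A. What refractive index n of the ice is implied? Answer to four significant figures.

1.312

Rearranging: n = sin((D_min + A)/2) / sin(A/2).
(D_min + A)/2 = (22.00° + 60°)/2 = 41.000°.
n = sin 41.000° / sin 30° = 0.6561 / 0.5000 = 1.3121.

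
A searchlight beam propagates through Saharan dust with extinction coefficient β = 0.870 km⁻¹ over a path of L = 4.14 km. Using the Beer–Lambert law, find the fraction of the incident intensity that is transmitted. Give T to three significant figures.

τ = β·L = 0.870 × 4.14 = 3.6018.
T = exp(−3.6018) = 0.0273.

0.0273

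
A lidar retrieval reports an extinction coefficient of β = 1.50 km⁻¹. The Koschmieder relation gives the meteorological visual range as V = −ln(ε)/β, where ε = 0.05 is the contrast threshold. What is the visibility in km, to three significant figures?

V = −ln(0.05) / 1.50 = 2.996 / 1.50 = 1.9972 km.

2.00 km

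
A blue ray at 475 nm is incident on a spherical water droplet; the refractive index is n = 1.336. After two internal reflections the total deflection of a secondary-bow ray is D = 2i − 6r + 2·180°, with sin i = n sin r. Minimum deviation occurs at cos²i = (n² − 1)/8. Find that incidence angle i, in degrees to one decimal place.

cos²i = (1.336² − 1)/8 = (1.78490 − 1)/8 = 0.09811.
cos i = 0.31323, so i = 71.746°.

71.7°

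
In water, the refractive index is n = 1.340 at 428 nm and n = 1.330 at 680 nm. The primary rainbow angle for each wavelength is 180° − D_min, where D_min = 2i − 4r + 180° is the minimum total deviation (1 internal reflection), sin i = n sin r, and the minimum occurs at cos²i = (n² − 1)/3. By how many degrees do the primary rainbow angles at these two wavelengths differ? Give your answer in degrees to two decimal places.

1.45°

At 428 nm (n = 1.340): cos²i = 0.26520 → i = 59.004°, r = 39.770°, D_min = 138.929°, rainbow angle = 41.071°.
At 680 nm (n = 1.330): cos²i = 0.25630 → i = 59.585°, r = 40.422°, D_min = 137.484°, rainbow angle = 42.516°.
Angular width = |41.071° − 42.516°| = 1.445°.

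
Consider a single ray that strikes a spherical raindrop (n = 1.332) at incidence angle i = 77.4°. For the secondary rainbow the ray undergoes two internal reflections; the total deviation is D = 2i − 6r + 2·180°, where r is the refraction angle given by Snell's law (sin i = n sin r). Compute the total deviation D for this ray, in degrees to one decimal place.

232.1°

sin r = sin 77.4° / 1.332 = 0.9759/1.332 = 0.7327; r = 47.11°.
D = 2·77.4° − 6·47.11° + 2·180° = 154.80° − 282.66° + 360° = 232.14°.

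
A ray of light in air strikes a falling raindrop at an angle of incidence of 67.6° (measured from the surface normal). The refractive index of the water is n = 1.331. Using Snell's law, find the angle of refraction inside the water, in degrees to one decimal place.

Snell: sin θ_r = sin θ_i / n = sin 67.6° / 1.331 = 0.9245 / 1.331 = 0.6946.
θ_r = arcsin(0.6946) = 44.00°.

44.0°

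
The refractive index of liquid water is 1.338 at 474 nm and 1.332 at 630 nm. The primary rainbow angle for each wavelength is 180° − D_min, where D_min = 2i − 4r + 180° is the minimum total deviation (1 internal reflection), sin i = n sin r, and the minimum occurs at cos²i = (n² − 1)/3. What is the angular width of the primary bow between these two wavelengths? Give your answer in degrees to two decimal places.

0.87°

At 474 nm (n = 1.338): cos²i = 0.26341 → i = 59.120°, r = 39.899°, D_min = 138.643°, rainbow angle = 41.357°.
At 630 nm (n = 1.332): cos²i = 0.25807 → i = 59.469°, r = 40.290°, D_min = 137.776°, rainbow angle = 42.224°.
Angular width = |41.357° − 42.224°| = 0.867°.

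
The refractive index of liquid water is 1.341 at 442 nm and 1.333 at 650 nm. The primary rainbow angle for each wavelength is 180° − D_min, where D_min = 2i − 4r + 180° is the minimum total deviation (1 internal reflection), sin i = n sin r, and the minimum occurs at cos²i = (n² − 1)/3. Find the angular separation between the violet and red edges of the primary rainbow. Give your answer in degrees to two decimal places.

At 442 nm (n = 1.341): cos²i = 0.26609 → i = 58.946°, r = 39.705°, D_min = 139.071°, rainbow angle = 40.929°.
At 650 nm (n = 1.333): cos²i = 0.25896 → i = 59.410°, r = 40.225°, D_min = 137.922°, rainbow angle = 42.078°.
Angular width = |40.929° − 42.078°| = 1.149°.

1.15°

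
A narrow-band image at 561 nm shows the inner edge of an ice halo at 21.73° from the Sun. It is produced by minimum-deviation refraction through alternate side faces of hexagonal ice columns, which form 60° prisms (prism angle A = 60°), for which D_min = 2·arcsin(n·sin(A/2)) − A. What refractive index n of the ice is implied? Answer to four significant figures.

1.309

Rearranging: n = sin((D_min + A)/2) / sin(A/2).
(D_min + A)/2 = (21.73° + 60°)/2 = 40.865°.
n = sin 40.865° / sin 30° = 0.6543 / 0.5000 = 1.3086.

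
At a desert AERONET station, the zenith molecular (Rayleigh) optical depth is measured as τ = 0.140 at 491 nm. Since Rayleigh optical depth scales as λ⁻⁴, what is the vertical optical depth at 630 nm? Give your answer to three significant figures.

τ(630 nm) = τ(491 nm) × (491/630)⁴ = 0.140 × (0.7794)⁴ = 0.140 × 0.3689 = 0.0517.

0.0517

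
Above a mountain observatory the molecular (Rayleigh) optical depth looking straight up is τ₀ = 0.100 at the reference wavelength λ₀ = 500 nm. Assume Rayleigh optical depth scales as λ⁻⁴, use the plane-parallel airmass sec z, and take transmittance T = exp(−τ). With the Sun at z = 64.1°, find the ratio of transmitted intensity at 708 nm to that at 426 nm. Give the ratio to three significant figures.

1.46

Airmass: sec 64.1° = 2.2894.
τ(708 nm) = 0.100 × (500/708)⁴ × 2.2894 = 0.100 × 0.2487 × 2.2894 = 0.0569.
τ(426 nm) = 0.100 × (500/426)⁴ × 2.2894 = 0.100 × 1.8978 × 2.2894 = 0.4345.
T(708)/T(426) = exp(τ_B − τ_A) = exp(0.3775) = 1.4587.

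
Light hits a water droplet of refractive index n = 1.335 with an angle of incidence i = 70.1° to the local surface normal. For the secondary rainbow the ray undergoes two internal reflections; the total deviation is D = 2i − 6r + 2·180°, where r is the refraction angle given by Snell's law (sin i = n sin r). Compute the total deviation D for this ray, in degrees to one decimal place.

231.5°

sin r = sin 70.1° / 1.335 = 0.9403/1.335 = 0.7043; r = 44.78°.
D = 2·70.1° − 6·44.78° + 2·180° = 140.20° − 268.66° + 360° = 231.54°.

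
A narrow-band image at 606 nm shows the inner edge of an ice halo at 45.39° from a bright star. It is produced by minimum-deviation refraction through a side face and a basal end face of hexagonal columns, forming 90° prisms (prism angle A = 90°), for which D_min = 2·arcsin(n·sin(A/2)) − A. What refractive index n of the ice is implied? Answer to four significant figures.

Rearranging: n = sin((D_min + A)/2) / sin(A/2).
(D_min + A)/2 = (45.39° + 90°)/2 = 67.695°.
n = sin 67.695° / sin 45° = 0.9252 / 0.7071 = 1.3084.

1.308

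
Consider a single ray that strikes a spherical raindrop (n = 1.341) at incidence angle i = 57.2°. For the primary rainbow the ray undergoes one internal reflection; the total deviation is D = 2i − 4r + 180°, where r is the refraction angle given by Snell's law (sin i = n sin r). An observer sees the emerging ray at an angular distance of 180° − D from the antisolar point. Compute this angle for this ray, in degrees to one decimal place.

sin r = sin 57.2° / 1.341 = 0.8406/1.341 = 0.6268; r = 38.82°.
D = 2·57.2° − 4·38.82° + 180° = 114.40° − 155.26° + 180° = 139.14°.
Angle from antisolar point = 180° − D = 40.86°.

40.9°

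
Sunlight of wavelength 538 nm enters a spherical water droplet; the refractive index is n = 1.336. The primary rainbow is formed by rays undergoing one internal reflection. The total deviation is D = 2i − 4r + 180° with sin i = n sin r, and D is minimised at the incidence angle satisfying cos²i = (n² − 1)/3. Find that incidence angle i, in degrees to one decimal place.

cos²i = (1.336² − 1)/3 = (1.78490 − 1)/3 = 0.26163.
cos i = 0.51150, so i = 59.236°.

59.2°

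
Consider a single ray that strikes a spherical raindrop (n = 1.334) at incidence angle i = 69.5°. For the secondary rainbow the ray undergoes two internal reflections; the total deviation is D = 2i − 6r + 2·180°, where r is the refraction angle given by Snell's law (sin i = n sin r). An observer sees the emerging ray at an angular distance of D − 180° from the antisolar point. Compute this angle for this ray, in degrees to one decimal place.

sin r = sin 69.5° / 1.334 = 0.9367/1.334 = 0.7022; r = 44.60°.
D = 2·69.5° − 6·44.60° + 2·180° = 139.00° − 267.60° + 360° = 231.40°.
Angle from antisolar point = D − 180° = 51.40°.

51.4°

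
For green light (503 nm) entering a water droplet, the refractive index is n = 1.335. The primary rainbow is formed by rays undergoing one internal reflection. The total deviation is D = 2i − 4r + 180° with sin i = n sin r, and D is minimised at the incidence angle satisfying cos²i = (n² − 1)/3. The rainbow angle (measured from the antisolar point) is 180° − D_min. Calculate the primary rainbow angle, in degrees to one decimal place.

41.8°

cos²i = (1.78222 − 1)/3 = 0.26074; i = arccos(0.51063) = 59.294°.
sin r = sin 59.294°/1.335 = 0.64405; r = 40.094°.
D_min = 2·59.294° − 4·40.094° + 180° = 138.212°.
Rainbow angle = 180° − D_min = 41.788°.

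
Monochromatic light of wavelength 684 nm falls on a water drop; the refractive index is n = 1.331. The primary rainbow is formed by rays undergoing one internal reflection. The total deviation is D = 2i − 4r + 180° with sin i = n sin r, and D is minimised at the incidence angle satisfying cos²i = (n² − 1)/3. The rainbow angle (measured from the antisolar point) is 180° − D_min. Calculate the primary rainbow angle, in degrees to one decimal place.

42.4°

cos²i = (1.77156 − 1)/3 = 0.25719; i = arccos(0.50714) = 59.527°.
sin r = sin 59.527°/1.331 = 0.64753; r = 40.356°.
D_min = 2·59.527° − 4·40.356° + 180° = 137.630°.
Rainbow angle = 180° − D_min = 42.370°.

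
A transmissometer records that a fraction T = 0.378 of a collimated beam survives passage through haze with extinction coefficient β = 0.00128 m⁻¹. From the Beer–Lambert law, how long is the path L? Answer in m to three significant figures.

760 m

Beer–Lambert: T = exp(−βL) ⇒ L = −ln(T)/β = −ln(0.378)/0.00128 = 0.9729/0.00128 = 760 m.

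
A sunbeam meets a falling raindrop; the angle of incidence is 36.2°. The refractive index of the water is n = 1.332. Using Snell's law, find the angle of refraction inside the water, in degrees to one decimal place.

26.3°

Snell: sin θ_r = sin θ_i / n = sin 36.2° / 1.332 = 0.5906 / 1.332 = 0.4434.
θ_r = arcsin(0.4434) = 26.32°.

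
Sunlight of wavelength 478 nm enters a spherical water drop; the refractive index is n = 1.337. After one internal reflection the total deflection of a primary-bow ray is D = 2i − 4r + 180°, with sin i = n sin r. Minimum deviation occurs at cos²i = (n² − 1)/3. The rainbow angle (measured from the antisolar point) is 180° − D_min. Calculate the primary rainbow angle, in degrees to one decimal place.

41.5°

cos²i = (1.78757 − 1)/3 = 0.26252; i = arccos(0.51237) = 59.178°.
sin r = sin 59.178°/1.337 = 0.64231; r = 39.964°.
D_min = 2·59.178° − 4·39.964° + 180° = 138.500°.
Rainbow angle = 180° − D_min = 41.500°.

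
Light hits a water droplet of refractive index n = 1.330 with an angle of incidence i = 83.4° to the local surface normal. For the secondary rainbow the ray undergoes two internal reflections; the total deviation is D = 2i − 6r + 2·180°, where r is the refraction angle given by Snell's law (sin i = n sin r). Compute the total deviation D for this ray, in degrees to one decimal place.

sin r = sin 83.4° / 1.330 = 0.9934/1.330 = 0.7469; r = 48.32°.
D = 2·83.4° − 6·48.32° + 2·180° = 166.80° − 289.93° + 360° = 236.87°.

236.9°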